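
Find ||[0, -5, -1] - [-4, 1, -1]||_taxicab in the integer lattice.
10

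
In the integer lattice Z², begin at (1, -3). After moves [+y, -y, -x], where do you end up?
(0, -3)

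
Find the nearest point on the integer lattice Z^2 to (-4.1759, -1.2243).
(-4, -1)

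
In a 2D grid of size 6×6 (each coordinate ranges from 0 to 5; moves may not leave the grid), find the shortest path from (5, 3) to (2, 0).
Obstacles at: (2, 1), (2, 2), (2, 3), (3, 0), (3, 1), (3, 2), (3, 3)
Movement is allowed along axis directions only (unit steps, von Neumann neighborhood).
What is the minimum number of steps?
10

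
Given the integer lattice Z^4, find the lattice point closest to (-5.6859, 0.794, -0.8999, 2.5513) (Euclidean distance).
(-6, 1, -1, 3)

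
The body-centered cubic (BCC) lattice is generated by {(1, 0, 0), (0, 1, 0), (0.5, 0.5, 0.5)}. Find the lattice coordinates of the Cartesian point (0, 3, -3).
3b₁ + 6b₂ - 6b₃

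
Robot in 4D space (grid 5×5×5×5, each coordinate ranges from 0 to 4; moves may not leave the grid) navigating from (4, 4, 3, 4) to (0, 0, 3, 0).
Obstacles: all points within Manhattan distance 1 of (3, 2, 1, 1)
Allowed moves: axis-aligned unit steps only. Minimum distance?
12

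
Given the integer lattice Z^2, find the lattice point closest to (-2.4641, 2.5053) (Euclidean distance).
(-2, 3)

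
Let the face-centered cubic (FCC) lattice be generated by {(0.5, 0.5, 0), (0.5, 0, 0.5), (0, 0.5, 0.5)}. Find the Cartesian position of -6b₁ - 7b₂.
(-6.5, -3, -3.5)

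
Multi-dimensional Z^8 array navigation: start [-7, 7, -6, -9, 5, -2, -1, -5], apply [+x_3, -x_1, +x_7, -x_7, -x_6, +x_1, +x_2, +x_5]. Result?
(-7, 8, -5, -9, 6, -3, -1, -5)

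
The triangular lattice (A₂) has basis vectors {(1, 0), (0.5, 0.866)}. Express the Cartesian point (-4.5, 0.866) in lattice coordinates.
-5b₁ + b₂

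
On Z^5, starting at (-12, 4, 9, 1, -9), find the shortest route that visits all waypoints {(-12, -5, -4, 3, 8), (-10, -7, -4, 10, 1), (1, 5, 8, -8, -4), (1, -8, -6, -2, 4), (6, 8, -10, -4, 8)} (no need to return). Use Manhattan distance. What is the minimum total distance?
147
(one optimal route: (-12, 4, 9, 1, -9) → (1, 5, 8, -8, -4) → (6, 8, -10, -4, 8) → (1, -8, -6, -2, 4) → (-12, -5, -4, 3, 8) → (-10, -7, -4, 10, 1))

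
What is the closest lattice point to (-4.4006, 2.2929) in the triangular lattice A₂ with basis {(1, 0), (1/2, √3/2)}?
(-4.5, 2.598)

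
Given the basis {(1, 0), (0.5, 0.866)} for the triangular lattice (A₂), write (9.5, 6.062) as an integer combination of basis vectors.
6b₁ + 7b₂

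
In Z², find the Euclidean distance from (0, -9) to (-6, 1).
11.6619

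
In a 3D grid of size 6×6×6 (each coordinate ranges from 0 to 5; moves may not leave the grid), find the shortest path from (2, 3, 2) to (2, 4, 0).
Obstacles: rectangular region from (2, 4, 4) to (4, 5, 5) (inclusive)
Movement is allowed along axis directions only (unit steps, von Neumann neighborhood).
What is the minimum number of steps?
3
(one shortest path: (2, 3, 2) → (2, 4, 2) → (2, 4, 1) → (2, 4, 0))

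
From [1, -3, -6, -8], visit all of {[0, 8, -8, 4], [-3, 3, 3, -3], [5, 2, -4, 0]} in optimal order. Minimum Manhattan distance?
62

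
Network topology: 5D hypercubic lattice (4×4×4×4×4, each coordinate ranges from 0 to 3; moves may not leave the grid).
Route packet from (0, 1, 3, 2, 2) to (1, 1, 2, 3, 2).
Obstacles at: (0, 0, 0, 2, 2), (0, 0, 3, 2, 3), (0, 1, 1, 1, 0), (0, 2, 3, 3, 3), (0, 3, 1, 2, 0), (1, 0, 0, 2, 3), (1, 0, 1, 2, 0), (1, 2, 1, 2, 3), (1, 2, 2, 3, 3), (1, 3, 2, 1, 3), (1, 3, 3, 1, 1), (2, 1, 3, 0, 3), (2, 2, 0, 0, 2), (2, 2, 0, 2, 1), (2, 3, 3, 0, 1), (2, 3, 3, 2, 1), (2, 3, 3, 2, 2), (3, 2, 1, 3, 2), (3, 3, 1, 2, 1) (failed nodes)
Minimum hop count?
3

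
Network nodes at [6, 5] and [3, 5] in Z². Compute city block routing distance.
3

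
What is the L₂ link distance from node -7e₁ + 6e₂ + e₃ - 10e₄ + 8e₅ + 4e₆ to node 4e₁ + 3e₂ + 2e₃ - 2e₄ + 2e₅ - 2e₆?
16.3401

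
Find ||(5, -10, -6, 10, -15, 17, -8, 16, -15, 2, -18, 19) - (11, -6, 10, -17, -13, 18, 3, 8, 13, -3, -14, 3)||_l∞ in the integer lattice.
28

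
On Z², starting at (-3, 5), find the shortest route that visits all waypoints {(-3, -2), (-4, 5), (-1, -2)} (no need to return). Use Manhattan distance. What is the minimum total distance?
11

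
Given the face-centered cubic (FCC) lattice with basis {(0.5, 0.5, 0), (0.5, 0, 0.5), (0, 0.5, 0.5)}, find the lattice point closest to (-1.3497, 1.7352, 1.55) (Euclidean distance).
(-1.5, 2, 1.5)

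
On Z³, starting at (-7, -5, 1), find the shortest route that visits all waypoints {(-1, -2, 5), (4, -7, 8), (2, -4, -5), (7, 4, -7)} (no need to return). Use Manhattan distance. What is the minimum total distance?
59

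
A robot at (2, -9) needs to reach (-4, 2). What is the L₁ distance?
17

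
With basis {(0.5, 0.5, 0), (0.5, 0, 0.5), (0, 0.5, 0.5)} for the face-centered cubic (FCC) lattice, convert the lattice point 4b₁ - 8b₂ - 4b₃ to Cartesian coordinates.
(-2, 0, -6)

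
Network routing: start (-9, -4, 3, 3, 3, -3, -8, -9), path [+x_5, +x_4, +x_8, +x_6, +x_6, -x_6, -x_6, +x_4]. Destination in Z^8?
(-9, -4, 3, 5, 4, -3, -8, -8)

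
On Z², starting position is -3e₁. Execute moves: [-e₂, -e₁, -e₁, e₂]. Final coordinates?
(-5, 0)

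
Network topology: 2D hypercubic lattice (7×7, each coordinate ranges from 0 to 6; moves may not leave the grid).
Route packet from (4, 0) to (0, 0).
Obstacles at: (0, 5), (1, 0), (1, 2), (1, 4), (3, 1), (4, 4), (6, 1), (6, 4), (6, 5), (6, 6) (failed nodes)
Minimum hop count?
6
(one shortest path: (4, 0) → (3, 0) → (2, 0) → (2, 1) → (1, 1) → (0, 1) → (0, 0))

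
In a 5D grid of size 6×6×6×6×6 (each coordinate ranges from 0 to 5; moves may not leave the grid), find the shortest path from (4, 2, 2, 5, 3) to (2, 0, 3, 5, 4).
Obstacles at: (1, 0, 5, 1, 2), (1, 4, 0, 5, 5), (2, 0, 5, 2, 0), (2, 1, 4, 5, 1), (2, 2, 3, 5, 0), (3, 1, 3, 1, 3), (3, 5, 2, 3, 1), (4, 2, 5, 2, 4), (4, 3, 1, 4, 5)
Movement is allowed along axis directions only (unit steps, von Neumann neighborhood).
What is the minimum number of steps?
6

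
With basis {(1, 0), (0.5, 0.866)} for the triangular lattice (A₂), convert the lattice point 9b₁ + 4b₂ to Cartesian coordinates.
(11, 3.464)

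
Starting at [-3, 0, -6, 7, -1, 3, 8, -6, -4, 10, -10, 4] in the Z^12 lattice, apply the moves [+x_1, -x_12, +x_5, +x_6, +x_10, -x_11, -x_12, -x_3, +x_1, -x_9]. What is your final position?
(-1, 0, -7, 7, 0, 4, 8, -6, -5, 11, -11, 2)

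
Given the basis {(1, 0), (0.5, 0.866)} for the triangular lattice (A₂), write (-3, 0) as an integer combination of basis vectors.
-3b₁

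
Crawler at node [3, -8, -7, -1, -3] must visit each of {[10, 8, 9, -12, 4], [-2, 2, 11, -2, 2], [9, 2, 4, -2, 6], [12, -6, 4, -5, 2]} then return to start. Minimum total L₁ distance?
144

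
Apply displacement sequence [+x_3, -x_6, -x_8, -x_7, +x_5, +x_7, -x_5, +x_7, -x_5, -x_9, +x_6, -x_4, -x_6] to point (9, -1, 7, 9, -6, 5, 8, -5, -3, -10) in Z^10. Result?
(9, -1, 8, 8, -7, 4, 9, -6, -4, -10)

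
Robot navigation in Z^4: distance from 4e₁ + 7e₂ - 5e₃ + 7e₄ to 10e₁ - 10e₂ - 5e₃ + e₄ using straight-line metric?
19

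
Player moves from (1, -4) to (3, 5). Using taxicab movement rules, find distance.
11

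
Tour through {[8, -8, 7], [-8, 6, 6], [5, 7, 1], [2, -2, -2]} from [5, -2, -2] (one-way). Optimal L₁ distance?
67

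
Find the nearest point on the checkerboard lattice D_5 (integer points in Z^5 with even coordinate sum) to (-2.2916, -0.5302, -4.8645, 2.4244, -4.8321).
(-2, 0, -5, 2, -5)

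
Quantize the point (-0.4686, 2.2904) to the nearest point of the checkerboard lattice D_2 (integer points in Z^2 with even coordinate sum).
(0, 2)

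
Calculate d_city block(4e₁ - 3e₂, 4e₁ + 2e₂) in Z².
5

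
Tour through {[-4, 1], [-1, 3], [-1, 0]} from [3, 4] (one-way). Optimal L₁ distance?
12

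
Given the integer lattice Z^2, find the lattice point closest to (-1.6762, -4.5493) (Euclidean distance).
(-2, -5)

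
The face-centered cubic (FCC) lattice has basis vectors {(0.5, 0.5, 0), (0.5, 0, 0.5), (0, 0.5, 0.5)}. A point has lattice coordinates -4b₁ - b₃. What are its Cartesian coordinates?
(-2, -2.5, -0.5)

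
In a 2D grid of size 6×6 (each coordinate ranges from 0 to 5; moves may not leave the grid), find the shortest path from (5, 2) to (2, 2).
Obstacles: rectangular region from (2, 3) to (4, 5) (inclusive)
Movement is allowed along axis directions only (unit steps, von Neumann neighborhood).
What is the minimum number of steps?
3
(one shortest path: (5, 2) → (4, 2) → (3, 2) → (2, 2))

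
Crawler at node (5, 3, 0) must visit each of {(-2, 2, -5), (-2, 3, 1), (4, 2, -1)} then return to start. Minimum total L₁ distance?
28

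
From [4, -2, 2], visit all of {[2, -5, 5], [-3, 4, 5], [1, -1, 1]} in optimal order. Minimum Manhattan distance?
28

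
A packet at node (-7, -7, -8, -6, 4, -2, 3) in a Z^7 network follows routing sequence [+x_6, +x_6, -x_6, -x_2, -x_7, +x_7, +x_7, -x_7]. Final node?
(-7, -8, -8, -6, 4, -1, 3)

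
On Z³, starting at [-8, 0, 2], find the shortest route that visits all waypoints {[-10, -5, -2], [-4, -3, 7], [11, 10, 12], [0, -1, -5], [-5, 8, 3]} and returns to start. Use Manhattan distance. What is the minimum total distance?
118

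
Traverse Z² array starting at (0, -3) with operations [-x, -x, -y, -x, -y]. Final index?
(-3, -5)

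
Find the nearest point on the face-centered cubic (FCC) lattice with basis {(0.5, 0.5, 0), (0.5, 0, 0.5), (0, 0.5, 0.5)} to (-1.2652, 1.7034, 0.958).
(-1.5, 1.5, 1)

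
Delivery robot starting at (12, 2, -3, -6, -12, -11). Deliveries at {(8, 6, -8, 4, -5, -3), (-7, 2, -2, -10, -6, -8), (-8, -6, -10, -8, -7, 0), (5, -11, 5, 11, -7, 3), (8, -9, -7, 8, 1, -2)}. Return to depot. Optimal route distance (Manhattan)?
214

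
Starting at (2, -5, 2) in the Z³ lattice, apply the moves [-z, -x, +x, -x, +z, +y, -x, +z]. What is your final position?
(0, -4, 3)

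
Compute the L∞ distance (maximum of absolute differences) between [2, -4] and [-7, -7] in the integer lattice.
9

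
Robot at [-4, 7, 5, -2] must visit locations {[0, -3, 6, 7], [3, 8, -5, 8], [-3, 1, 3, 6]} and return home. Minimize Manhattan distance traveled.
82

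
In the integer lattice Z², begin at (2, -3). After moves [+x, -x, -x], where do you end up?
(1, -3)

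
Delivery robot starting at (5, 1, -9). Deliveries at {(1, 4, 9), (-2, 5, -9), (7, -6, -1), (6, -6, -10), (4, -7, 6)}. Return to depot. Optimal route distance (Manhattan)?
80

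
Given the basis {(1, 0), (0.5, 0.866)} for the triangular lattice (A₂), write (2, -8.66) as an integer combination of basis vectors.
7b₁ - 10b₂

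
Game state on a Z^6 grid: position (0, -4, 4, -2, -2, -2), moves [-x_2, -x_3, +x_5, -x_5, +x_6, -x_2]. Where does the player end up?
(0, -6, 3, -2, -2, -1)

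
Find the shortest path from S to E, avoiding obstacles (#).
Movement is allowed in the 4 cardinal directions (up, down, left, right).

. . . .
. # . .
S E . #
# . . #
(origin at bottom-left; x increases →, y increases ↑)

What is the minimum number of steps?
1
(one shortest path: (0, 1) → (1, 1))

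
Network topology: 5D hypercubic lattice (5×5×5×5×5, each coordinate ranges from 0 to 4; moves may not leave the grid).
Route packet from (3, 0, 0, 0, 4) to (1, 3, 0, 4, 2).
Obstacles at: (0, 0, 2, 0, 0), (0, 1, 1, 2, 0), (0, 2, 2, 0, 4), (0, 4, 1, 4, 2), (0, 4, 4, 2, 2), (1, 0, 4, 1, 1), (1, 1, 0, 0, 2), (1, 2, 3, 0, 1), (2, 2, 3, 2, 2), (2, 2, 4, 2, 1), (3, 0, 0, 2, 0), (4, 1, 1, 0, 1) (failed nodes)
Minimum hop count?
11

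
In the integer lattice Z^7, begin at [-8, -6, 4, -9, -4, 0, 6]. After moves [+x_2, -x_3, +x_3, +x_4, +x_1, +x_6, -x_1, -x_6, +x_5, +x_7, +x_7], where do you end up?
(-8, -5, 4, -8, -3, 0, 8)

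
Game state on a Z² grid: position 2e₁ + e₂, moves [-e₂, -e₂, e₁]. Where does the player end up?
(3, -1)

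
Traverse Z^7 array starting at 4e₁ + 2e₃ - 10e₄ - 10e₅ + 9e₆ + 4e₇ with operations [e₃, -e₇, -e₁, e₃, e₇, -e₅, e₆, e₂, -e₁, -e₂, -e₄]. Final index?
(2, 0, 4, -11, -11, 10, 4)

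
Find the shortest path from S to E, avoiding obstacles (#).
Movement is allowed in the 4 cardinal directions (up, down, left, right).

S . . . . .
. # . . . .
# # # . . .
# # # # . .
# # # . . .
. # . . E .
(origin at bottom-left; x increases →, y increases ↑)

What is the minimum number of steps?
9
(one shortest path: (0, 5) → (1, 5) → (2, 5) → (3, 5) → (4, 5) → (4, 4) → (4, 3) → (4, 2) → (4, 1) → (4, 0))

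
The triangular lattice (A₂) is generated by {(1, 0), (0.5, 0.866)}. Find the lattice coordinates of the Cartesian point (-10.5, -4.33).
-8b₁ - 5b₂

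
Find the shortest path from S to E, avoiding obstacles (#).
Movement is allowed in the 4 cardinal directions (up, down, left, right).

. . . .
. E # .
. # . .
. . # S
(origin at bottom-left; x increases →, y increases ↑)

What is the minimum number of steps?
6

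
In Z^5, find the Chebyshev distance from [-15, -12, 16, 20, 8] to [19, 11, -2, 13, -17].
34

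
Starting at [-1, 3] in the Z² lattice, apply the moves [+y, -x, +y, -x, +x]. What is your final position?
(-2, 5)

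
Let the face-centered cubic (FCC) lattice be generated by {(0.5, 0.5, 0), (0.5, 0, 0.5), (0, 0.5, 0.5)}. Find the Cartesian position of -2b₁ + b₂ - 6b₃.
(-0.5, -4, -2.5)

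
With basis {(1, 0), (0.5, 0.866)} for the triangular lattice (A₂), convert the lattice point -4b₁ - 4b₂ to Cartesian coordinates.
(-6, -3.464)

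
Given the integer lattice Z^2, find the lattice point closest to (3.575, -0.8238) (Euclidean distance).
(4, -1)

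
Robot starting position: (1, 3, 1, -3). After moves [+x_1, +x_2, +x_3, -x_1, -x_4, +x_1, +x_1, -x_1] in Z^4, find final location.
(2, 4, 2, -4)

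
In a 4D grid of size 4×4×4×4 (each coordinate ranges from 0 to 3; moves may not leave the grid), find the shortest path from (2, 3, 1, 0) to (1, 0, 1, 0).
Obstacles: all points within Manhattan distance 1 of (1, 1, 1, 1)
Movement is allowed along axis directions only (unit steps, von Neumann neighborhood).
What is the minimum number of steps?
4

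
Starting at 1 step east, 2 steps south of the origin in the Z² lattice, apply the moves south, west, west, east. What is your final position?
(0, -3)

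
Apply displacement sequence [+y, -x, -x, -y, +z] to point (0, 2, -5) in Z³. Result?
(-2, 2, -4)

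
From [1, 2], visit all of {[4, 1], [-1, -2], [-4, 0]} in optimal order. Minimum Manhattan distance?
17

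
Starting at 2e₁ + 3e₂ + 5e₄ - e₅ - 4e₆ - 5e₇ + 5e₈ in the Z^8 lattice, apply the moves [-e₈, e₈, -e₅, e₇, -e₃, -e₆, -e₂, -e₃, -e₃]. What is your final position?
(2, 2, -3, 5, -2, -5, -4, 5)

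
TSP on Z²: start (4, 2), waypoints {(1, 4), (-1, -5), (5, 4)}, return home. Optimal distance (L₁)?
30
(one optimal route: (4, 2) → (-1, -5) → (1, 4) → (5, 4) → (4, 2))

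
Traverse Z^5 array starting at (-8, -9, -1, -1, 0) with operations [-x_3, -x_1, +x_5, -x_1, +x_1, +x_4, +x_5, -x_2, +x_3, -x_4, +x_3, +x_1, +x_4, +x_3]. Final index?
(-8, -10, 1, 0, 2)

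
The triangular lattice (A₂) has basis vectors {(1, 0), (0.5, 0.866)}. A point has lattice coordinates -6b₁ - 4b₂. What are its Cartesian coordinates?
(-8, -3.464)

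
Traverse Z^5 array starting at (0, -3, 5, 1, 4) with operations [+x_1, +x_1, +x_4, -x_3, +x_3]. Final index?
(2, -3, 5, 2, 4)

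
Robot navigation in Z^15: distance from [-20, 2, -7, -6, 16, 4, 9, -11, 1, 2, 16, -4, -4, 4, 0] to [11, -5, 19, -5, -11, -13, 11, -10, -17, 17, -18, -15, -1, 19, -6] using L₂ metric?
69.3253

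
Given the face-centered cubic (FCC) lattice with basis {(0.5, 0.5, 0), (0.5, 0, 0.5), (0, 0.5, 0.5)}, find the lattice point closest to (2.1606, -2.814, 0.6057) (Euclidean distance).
(2, -2.5, 0.5)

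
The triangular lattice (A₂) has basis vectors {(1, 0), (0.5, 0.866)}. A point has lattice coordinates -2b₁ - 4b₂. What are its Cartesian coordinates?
(-4, -3.464)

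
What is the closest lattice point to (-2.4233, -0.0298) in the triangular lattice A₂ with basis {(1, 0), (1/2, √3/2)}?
(-2, 0)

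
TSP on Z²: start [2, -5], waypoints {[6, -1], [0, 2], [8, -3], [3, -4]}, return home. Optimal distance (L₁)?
30
(one optimal route: (2, -5) → (0, 2) → (6, -1) → (8, -3) → (3, -4) → (2, -5))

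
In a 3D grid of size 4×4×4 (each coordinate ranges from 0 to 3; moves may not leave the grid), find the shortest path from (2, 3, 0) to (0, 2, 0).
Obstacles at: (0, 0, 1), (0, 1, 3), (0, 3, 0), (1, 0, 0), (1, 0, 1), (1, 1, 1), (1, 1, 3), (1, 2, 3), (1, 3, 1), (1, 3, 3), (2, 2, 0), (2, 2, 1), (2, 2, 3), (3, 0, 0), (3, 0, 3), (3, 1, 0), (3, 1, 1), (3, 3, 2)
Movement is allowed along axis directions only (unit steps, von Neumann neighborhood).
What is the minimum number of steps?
3
(one shortest path: (2, 3, 0) → (1, 3, 0) → (1, 2, 0) → (0, 2, 0))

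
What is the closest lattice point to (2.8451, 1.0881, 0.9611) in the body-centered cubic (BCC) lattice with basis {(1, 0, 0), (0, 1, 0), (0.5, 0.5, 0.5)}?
(3, 1, 1)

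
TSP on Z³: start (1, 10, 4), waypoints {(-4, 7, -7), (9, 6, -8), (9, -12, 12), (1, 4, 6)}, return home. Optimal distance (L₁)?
110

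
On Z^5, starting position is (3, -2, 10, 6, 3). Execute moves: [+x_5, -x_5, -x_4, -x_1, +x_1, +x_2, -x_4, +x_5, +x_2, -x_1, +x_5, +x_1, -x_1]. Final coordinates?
(2, 0, 10, 4, 5)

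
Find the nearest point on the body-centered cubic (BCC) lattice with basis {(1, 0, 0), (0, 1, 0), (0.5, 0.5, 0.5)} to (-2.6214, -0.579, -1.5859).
(-2.5, -0.5, -1.5)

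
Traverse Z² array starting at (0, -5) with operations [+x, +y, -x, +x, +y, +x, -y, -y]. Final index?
(2, -5)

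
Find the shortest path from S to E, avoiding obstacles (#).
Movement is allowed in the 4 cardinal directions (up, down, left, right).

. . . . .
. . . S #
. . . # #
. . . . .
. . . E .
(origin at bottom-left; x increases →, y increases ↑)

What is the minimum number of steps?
5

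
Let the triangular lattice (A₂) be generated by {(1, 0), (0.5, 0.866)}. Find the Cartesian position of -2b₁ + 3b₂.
(-0.5, 2.598)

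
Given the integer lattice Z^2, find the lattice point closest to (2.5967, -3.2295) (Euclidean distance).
(3, -3)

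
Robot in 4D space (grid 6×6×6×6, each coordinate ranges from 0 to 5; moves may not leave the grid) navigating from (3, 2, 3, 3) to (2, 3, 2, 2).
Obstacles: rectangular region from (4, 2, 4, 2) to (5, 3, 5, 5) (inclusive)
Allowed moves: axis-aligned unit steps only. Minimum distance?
4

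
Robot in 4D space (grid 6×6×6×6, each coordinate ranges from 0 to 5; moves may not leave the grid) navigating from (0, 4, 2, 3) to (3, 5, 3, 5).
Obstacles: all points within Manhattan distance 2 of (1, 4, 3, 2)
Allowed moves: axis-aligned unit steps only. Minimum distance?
7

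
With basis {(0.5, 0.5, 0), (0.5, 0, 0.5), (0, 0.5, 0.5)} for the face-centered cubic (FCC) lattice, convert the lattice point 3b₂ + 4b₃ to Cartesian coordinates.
(1.5, 2, 3.5)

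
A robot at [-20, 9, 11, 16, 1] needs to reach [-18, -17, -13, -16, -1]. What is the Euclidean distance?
47.7912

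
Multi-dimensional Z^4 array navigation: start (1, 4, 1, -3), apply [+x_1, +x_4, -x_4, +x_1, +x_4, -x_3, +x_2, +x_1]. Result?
(4, 5, 0, -2)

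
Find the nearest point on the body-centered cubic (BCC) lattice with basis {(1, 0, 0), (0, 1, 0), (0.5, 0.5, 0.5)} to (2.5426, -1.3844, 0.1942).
(2.5, -1.5, 0.5)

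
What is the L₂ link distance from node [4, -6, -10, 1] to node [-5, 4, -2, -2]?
15.9374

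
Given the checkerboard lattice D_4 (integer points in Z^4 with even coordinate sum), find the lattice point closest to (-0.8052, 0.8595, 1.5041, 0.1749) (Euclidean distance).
(-1, 1, 2, 0)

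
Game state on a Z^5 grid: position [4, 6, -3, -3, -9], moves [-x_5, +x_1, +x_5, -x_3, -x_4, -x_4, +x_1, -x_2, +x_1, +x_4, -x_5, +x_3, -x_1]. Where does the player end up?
(6, 5, -3, -4, -10)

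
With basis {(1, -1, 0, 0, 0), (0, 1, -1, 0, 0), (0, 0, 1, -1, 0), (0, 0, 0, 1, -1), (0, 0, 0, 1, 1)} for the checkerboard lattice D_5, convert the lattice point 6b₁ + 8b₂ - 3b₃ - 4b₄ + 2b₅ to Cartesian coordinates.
(6, 2, -11, 1, 6)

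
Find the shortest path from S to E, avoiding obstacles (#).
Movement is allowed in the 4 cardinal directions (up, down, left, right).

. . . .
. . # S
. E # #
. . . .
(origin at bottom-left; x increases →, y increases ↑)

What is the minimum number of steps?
5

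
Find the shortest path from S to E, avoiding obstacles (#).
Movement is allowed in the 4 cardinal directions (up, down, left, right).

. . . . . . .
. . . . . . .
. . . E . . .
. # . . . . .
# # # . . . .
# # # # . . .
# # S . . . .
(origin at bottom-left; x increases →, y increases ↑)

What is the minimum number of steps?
7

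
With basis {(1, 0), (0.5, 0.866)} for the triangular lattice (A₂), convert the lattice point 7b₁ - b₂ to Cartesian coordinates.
(6.5, -0.866)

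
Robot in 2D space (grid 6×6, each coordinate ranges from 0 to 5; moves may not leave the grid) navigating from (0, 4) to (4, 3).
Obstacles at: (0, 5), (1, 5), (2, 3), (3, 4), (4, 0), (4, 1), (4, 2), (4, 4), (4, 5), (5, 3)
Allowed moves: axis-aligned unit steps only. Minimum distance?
7
(one shortest path: (0, 4) → (1, 4) → (1, 3) → (1, 2) → (2, 2) → (3, 2) → (3, 3) → (4, 3))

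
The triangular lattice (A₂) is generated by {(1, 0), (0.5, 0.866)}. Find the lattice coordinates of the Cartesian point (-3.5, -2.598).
-2b₁ - 3b₂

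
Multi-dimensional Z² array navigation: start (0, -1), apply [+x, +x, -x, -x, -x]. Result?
(-1, -1)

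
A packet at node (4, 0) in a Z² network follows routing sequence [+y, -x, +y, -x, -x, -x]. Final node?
(0, 2)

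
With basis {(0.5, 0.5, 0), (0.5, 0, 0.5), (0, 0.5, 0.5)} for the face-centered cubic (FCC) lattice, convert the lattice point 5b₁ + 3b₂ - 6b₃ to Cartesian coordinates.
(4, -0.5, -1.5)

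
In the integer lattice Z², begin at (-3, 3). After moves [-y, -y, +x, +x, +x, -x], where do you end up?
(-1, 1)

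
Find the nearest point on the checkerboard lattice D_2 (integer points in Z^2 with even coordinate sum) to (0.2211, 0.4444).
(0, 0)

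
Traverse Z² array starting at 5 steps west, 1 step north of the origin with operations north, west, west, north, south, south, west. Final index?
(-8, 1)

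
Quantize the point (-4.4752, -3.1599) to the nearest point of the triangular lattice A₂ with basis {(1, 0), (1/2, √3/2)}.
(-4.5, -2.598)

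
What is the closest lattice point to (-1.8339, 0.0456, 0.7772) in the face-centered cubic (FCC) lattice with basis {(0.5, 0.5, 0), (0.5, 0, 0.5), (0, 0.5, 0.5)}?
(-2, 0, 1)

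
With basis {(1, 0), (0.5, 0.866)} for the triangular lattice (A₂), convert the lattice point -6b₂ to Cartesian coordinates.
(-3, -5.196)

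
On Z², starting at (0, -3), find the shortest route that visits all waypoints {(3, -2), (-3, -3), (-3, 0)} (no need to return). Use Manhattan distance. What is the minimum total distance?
14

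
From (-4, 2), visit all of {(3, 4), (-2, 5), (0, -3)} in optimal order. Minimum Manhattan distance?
21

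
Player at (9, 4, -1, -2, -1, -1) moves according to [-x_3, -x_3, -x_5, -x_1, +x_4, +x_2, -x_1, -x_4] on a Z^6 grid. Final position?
(7, 5, -3, -2, -2, -1)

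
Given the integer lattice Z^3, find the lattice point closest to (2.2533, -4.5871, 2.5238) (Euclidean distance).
(2, -5, 3)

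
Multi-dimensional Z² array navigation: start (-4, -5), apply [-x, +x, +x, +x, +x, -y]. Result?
(-1, -6)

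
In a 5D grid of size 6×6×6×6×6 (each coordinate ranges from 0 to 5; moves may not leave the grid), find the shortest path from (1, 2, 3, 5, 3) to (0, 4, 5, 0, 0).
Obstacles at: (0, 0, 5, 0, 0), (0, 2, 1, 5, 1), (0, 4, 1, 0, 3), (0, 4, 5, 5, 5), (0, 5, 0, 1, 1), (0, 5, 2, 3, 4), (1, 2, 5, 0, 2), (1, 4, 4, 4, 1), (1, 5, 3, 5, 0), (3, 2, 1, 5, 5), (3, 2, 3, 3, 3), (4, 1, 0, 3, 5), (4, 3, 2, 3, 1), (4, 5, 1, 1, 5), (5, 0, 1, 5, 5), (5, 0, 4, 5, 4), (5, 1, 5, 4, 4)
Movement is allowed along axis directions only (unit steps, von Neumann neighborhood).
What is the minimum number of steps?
13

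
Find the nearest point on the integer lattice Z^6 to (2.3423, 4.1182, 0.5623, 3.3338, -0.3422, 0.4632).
(2, 4, 1, 3, 0, 0)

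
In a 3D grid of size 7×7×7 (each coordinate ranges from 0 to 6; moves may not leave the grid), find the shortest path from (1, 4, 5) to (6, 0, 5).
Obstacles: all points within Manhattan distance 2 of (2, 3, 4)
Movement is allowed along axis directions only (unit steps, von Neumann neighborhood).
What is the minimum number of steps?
11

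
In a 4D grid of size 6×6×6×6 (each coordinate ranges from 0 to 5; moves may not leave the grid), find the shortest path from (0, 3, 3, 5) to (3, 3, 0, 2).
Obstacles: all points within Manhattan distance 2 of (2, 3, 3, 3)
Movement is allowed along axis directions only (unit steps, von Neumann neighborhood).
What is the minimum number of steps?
9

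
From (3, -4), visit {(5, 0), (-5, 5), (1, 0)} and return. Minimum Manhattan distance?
38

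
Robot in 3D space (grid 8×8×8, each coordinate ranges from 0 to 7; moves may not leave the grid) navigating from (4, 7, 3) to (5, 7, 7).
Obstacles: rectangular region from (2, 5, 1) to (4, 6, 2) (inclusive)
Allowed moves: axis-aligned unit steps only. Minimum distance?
5
(one shortest path: (4, 7, 3) → (5, 7, 3) → (5, 7, 4) → (5, 7, 5) → (5, 7, 6) → (5, 7, 7))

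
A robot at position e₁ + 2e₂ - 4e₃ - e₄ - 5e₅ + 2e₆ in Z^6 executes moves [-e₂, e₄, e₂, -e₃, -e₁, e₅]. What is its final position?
(0, 2, -5, 0, -4, 2)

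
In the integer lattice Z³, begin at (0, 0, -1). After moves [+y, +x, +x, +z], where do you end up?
(2, 1, 0)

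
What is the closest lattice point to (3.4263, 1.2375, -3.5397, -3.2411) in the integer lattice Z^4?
(3, 1, -4, -3)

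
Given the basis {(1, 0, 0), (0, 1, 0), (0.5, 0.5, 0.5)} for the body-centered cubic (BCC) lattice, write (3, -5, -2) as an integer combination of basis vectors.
5b₁ - 3b₂ - 4b₃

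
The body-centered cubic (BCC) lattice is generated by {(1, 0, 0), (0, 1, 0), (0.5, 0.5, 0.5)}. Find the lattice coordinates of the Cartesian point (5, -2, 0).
5b₁ - 2b₂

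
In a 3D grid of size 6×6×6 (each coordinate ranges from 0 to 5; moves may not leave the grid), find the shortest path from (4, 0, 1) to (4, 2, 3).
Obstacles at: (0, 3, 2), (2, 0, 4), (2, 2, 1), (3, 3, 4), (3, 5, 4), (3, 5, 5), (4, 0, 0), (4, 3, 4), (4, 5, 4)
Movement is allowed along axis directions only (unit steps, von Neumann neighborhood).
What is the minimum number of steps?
4
(one shortest path: (4, 0, 1) → (4, 1, 1) → (4, 2, 1) → (4, 2, 2) → (4, 2, 3))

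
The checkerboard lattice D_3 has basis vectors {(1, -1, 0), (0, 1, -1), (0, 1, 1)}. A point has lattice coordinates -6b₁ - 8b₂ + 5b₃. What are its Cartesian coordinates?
(-6, 3, 13)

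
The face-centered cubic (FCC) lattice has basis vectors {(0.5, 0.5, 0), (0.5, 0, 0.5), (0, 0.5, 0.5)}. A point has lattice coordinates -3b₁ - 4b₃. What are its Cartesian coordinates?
(-1.5, -3.5, -2)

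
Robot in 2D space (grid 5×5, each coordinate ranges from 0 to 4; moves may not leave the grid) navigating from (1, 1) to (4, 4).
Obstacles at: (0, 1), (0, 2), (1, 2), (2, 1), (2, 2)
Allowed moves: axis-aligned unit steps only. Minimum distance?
8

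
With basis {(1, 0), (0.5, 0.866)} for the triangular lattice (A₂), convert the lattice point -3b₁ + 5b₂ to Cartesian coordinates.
(-0.5, 4.33)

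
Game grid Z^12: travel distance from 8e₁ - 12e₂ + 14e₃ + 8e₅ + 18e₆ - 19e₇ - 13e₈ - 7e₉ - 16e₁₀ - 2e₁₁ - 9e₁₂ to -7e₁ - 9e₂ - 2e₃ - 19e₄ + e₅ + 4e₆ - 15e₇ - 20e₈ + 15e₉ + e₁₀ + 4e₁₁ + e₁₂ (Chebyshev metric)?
22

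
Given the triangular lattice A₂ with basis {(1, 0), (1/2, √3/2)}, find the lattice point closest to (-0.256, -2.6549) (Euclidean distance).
(-0.5, -2.598)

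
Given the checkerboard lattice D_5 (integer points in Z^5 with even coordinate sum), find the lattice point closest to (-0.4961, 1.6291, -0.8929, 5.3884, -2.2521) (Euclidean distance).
(0, 2, -1, 5, -2)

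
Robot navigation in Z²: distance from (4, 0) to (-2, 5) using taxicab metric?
11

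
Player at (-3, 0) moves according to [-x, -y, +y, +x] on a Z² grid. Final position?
(-3, 0)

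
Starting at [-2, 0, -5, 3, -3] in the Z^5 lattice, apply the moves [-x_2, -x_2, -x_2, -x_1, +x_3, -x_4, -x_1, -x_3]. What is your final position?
(-4, -3, -5, 2, -3)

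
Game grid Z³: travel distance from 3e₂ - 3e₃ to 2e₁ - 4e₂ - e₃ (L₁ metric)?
11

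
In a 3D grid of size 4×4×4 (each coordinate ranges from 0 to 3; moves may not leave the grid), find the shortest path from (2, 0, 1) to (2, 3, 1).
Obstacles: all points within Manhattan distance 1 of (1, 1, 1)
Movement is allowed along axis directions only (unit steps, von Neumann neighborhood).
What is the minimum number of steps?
5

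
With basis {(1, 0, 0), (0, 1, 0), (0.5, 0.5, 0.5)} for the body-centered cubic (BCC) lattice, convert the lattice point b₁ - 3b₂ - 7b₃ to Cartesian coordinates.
(-2.5, -6.5, -3.5)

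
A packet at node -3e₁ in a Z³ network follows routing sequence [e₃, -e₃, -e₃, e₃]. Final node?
(-3, 0, 0)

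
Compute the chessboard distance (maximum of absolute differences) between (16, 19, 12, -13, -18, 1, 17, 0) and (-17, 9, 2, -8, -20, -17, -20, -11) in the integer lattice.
37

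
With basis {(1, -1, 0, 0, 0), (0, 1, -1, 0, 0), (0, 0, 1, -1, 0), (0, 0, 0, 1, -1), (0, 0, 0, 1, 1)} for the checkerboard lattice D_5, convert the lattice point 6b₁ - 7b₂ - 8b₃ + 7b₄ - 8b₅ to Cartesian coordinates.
(6, -13, -1, 7, -15)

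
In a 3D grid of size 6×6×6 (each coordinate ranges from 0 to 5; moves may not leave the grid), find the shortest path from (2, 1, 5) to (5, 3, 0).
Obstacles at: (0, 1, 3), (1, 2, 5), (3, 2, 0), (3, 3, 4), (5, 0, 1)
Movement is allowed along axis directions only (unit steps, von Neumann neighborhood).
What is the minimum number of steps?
10
(one shortest path: (2, 1, 5) → (3, 1, 5) → (4, 1, 5) → (5, 1, 5) → (5, 2, 5) → (5, 3, 5) → (5, 3, 4) → (5, 3, 3) → (5, 3, 2) → (5, 3, 1) → (5, 3, 0))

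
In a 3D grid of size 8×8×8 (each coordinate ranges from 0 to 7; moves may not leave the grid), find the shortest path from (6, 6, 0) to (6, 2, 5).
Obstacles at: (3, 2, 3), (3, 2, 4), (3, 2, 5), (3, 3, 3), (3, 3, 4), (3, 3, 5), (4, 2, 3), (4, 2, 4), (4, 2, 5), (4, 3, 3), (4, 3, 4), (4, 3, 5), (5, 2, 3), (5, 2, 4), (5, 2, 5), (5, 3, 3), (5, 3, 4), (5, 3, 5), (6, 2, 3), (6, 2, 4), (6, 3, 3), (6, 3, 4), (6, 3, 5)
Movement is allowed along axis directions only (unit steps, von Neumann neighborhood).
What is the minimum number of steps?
11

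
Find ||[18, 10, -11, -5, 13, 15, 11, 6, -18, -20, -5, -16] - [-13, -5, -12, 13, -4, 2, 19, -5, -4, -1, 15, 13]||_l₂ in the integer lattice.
62.8649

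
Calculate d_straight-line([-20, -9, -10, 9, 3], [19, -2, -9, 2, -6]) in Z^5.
41.2432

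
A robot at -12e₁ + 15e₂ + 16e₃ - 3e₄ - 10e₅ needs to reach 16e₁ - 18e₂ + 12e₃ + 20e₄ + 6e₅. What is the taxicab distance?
104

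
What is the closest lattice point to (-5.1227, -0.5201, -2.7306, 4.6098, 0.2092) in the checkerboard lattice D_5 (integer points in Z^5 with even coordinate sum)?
(-5, -1, -3, 5, 0)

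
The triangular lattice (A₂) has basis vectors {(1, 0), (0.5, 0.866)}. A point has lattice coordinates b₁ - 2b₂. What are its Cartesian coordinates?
(0, -1.732)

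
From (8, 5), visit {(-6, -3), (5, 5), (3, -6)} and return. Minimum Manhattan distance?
50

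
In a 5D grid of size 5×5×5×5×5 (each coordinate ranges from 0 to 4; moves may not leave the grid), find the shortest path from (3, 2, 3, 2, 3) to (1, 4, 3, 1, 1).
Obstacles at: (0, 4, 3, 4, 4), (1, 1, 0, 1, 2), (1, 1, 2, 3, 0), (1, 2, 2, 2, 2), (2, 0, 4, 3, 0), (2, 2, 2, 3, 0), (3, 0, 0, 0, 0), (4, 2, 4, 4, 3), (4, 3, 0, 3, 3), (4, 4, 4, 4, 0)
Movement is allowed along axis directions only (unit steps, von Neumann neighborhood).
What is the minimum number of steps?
7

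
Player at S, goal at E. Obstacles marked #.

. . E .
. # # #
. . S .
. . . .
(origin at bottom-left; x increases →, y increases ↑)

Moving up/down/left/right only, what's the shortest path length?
6
(one shortest path: (2, 1) → (1, 1) → (0, 1) → (0, 2) → (0, 3) → (1, 3) → (2, 3))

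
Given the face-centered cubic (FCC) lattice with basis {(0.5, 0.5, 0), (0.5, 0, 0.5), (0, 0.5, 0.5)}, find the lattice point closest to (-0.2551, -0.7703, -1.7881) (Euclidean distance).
(0, -1, -2)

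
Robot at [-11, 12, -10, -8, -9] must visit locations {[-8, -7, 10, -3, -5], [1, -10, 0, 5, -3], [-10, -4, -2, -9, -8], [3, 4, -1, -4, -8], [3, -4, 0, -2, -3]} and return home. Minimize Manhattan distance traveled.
152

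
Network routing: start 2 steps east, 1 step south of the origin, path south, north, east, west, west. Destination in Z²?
(1, -1)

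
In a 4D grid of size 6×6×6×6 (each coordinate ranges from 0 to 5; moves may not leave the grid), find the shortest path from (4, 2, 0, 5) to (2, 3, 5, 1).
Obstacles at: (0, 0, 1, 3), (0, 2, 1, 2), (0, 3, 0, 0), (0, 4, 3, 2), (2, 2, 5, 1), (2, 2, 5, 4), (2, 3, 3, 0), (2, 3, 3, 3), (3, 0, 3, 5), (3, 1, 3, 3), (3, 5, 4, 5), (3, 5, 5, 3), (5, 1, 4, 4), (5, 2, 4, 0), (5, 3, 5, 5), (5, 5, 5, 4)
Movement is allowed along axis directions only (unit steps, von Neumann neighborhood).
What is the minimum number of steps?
12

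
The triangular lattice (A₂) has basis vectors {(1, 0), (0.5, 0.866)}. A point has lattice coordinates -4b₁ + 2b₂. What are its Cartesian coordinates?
(-3, 1.732)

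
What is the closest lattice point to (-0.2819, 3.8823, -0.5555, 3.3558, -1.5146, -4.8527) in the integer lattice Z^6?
(0, 4, -1, 3, -2, -5)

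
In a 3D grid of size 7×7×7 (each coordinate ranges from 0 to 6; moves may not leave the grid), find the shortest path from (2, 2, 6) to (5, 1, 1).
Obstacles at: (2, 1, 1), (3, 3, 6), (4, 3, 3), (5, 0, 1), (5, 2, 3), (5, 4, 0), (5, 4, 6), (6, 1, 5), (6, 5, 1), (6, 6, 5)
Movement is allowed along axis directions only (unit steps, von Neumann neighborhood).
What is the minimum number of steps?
9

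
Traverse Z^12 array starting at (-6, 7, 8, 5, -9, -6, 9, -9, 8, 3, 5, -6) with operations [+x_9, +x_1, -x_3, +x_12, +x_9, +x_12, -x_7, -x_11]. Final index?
(-5, 7, 7, 5, -9, -6, 8, -9, 10, 3, 4, -4)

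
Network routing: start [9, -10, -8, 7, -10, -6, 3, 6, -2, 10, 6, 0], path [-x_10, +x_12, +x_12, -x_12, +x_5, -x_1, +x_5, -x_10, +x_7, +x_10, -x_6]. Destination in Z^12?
(8, -10, -8, 7, -8, -7, 4, 6, -2, 9, 6, 1)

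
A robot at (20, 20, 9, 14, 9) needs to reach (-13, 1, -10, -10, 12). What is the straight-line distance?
48.949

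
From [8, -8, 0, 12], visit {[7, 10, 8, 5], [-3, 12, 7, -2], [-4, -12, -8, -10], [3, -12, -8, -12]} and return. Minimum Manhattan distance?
152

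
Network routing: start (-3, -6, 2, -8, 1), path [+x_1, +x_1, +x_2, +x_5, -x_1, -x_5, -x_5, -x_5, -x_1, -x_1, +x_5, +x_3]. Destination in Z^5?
(-4, -5, 3, -8, 0)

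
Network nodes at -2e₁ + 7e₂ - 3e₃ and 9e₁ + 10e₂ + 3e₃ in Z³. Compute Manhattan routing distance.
20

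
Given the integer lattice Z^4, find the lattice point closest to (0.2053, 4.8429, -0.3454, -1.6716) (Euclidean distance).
(0, 5, 0, -2)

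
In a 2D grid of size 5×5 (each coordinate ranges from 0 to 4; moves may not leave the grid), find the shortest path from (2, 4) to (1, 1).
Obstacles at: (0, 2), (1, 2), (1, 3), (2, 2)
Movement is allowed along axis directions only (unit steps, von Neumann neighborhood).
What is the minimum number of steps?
6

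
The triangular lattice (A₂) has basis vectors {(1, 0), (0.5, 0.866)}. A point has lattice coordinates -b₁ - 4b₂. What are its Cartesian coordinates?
(-3, -3.464)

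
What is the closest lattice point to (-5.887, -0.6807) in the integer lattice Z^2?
(-6, -1)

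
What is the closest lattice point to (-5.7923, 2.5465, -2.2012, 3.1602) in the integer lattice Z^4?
(-6, 3, -2, 3)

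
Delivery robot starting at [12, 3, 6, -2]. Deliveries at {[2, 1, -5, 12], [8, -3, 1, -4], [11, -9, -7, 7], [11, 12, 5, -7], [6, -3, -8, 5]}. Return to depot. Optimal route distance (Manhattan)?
138
(one optimal route: (12, 3, 6, -2) → (2, 1, -5, 12) → (11, -9, -7, 7) → (6, -3, -8, 5) → (8, -3, 1, -4) → (11, 12, 5, -7) → (12, 3, 6, -2))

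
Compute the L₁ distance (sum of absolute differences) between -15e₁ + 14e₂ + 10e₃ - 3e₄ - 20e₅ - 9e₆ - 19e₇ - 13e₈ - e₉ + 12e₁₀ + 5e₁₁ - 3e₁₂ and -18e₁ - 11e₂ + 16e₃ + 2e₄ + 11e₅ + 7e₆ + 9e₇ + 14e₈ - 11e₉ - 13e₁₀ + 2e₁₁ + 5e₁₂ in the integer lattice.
187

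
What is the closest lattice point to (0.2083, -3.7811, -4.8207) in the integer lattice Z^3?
(0, -4, -5)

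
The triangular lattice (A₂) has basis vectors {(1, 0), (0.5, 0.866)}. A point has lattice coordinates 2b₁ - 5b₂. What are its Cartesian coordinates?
(-0.5, -4.33)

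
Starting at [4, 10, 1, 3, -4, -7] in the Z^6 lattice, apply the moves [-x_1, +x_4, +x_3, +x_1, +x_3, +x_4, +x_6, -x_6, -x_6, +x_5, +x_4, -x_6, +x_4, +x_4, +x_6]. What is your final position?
(4, 10, 3, 8, -3, -8)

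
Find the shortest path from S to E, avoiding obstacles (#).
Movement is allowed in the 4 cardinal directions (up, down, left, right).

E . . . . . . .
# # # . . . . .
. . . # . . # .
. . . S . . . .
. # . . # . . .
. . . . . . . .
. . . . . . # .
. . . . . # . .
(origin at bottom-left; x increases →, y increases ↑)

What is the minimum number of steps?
8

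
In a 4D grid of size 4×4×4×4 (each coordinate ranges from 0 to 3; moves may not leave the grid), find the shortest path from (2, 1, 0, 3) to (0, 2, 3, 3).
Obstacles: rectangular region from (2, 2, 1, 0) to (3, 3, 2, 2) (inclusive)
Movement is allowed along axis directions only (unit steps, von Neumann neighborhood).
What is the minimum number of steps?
6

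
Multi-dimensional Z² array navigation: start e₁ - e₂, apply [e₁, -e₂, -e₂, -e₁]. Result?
(1, -3)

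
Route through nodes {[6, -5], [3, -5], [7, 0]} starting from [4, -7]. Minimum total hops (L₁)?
12
(one optimal route: (4, -7) → (3, -5) → (6, -5) → (7, 0))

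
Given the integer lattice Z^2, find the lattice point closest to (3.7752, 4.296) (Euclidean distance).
(4, 4)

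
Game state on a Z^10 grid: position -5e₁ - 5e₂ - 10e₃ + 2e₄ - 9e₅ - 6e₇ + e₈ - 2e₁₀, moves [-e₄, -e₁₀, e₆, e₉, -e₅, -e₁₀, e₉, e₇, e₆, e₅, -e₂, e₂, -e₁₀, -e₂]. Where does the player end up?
(-5, -6, -10, 1, -9, 2, -5, 1, 2, -5)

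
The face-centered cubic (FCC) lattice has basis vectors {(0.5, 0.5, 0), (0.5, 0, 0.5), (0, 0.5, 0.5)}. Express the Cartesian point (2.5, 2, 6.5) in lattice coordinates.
-2b₁ + 7b₂ + 6b₃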